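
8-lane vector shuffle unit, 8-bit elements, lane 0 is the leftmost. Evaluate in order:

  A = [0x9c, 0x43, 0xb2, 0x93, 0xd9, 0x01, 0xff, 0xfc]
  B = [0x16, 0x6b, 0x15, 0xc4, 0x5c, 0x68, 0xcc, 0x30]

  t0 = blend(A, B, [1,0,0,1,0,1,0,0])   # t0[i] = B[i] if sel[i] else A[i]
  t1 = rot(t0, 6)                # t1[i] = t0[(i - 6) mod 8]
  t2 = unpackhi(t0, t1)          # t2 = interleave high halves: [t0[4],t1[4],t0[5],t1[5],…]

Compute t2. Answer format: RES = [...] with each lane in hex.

→ t0 |16|43|b2|c4|d9|68|ff|fc|
→ t1 |b2|c4|d9|68|ff|fc|16|43|
→ t2 |d9|ff|68|fc|ff|16|fc|43|

RES = [0xd9, 0xff, 0x68, 0xfc, 0xff, 0x16, 0xfc, 0x43]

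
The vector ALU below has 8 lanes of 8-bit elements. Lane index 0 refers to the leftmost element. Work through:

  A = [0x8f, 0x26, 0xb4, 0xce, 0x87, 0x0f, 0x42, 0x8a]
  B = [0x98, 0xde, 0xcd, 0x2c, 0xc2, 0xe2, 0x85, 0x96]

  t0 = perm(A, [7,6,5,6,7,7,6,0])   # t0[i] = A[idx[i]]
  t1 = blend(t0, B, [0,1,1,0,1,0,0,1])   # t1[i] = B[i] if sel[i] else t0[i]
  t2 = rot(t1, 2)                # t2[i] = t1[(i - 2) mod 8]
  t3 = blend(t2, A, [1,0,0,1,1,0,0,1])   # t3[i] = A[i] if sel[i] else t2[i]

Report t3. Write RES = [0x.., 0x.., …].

t0 = [0x8a, 0x42, 0x0f, 0x42, 0x8a, 0x8a, 0x42, 0x8f]
t1 = [0x8a, 0xde, 0xcd, 0x42, 0xc2, 0x8a, 0x42, 0x96]
t2 = [0x42, 0x96, 0x8a, 0xde, 0xcd, 0x42, 0xc2, 0x8a]
t3 = [0x8f, 0x96, 0x8a, 0xce, 0x87, 0x42, 0xc2, 0x8a]

RES = [ 0x8f  0x96  0x8a  0xce  0x87  0x42  0xc2  0x8a ]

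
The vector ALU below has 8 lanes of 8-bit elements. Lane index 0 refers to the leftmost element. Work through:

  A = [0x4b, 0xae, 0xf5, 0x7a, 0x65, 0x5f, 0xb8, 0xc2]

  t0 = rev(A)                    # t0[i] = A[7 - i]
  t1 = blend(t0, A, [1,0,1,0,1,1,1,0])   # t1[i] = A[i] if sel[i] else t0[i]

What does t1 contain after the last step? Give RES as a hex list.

  t0: c2 b8 5f 65 7a f5 ae 4b
  t1: 4b b8 f5 65 65 5f b8 4b

RES = [0x4b, 0xb8, 0xf5, 0x65, 0x65, 0x5f, 0xb8, 0x4b]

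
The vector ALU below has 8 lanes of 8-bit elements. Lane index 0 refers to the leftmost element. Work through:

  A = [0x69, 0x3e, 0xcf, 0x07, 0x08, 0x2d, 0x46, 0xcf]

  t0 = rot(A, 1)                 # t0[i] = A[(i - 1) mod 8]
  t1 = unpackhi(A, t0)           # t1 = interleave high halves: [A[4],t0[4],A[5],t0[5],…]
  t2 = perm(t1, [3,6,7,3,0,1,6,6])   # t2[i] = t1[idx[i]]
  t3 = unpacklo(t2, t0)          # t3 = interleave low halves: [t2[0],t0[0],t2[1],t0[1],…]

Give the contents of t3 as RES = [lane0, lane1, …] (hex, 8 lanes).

→ t0 |cf|69|3e|cf|07|08|2d|46|
→ t1 |08|07|2d|08|46|2d|cf|46|
→ t2 |08|cf|46|08|08|07|cf|cf|
→ t3 |08|cf|cf|69|46|3e|08|cf|

RES = [0x08, 0xcf, 0xcf, 0x69, 0x46, 0x3e, 0x08, 0xcf]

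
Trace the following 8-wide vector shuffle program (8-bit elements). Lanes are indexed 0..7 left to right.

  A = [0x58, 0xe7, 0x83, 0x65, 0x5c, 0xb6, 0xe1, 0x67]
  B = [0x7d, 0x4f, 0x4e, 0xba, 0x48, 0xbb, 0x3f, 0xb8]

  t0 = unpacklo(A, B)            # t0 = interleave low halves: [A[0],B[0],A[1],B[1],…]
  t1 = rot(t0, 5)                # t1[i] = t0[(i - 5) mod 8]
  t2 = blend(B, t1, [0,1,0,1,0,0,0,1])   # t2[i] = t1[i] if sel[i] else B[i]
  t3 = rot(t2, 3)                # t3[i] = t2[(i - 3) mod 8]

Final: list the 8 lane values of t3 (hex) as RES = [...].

RES = [0xbb, 0x3f, 0xe7, 0x7d, 0x83, 0x4e, 0x65, 0x48]

  t0: 58 7d e7 4f 83 4e 65 ba
  t1: 4f 83 4e 65 ba 58 7d e7
  t2: 7d 83 4e 65 48 bb 3f e7
  t3: bb 3f e7 7d 83 4e 65 48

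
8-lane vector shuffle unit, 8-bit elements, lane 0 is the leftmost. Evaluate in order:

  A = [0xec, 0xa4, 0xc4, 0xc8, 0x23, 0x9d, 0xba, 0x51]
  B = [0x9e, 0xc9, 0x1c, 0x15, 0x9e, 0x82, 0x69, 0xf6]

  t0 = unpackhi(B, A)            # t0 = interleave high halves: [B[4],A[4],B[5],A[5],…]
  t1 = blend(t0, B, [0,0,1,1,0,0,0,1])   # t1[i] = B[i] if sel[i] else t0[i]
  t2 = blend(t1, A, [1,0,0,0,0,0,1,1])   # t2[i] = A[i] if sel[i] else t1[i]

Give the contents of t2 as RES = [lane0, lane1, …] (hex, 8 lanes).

RES = [ 0xec  0x23  0x1c  0x15  0x69  0xba  0xba  0x51 ]

  t0: 9e 23 82 9d 69 ba f6 51
  t1: 9e 23 1c 15 69 ba f6 f6
  t2: ec 23 1c 15 69 ba ba 51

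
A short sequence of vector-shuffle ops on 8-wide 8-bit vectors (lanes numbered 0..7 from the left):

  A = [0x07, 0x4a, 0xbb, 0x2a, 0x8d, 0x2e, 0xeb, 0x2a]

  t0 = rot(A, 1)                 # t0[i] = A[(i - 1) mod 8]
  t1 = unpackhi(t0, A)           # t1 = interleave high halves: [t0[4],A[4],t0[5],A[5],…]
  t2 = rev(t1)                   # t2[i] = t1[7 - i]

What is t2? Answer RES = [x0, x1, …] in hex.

→ t0 |2a|07|4a|bb|2a|8d|2e|eb|
→ t1 |2a|8d|8d|2e|2e|eb|eb|2a|
→ t2 |2a|eb|eb|2e|2e|8d|8d|2a|

RES = [0x2a, 0xeb, 0xeb, 0x2e, 0x2e, 0x8d, 0x8d, 0x2a]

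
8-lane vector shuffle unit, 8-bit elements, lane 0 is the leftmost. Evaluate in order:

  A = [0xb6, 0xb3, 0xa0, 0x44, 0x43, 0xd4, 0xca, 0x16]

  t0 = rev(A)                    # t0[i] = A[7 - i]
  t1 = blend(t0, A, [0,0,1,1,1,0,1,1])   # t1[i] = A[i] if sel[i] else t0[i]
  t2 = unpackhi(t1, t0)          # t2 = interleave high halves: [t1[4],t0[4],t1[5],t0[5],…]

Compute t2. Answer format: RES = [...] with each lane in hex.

RES = [0x43, 0x44, 0xa0, 0xa0, 0xca, 0xb3, 0x16, 0xb6]

t0 = [0x16, 0xca, 0xd4, 0x43, 0x44, 0xa0, 0xb3, 0xb6]
t1 = [0x16, 0xca, 0xa0, 0x44, 0x43, 0xa0, 0xca, 0x16]
t2 = [0x43, 0x44, 0xa0, 0xa0, 0xca, 0xb3, 0x16, 0xb6]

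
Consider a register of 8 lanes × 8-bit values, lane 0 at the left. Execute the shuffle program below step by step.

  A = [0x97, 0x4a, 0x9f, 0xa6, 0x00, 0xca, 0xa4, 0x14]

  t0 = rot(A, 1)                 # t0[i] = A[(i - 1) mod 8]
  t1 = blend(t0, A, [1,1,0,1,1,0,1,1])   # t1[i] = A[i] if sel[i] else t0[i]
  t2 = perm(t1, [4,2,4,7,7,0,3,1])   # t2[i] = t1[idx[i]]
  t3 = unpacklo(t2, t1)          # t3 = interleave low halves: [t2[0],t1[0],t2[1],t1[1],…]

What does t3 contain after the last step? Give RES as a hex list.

t0 = [0x14, 0x97, 0x4a, 0x9f, 0xa6, 0x00, 0xca, 0xa4]
t1 = [0x97, 0x4a, 0x4a, 0xa6, 0x00, 0x00, 0xa4, 0x14]
t2 = [0x00, 0x4a, 0x00, 0x14, 0x14, 0x97, 0xa6, 0x4a]
t3 = [0x00, 0x97, 0x4a, 0x4a, 0x00, 0x4a, 0x14, 0xa6]

RES = [0x00, 0x97, 0x4a, 0x4a, 0x00, 0x4a, 0x14, 0xa6]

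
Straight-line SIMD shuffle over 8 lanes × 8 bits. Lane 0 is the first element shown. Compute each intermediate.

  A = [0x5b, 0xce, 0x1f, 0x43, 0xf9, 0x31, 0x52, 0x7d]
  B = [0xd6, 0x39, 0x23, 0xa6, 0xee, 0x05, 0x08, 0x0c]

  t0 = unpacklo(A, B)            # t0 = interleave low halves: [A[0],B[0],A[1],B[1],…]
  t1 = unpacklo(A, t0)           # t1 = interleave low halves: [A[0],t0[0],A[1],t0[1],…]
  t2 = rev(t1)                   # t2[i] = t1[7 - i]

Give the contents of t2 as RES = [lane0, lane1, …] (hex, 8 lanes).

RES = [0x39, 0x43, 0xce, 0x1f, 0xd6, 0xce, 0x5b, 0x5b]

→ t0 |5b|d6|ce|39|1f|23|43|a6|
→ t1 |5b|5b|ce|d6|1f|ce|43|39|
→ t2 |39|43|ce|1f|d6|ce|5b|5b|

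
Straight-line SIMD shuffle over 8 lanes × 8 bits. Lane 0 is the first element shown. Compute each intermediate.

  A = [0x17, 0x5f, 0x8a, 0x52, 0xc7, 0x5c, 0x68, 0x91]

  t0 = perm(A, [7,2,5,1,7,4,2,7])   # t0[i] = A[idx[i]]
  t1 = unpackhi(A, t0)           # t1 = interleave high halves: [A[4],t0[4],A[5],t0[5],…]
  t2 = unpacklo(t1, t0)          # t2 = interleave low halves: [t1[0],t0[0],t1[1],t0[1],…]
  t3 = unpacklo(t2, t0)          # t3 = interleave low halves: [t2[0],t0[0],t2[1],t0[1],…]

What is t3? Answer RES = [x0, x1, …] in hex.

RES = [0xc7, 0x91, 0x91, 0x8a, 0x91, 0x5c, 0x8a, 0x5f]

→ t0 |91|8a|5c|5f|91|c7|8a|91|
→ t1 |c7|91|5c|c7|68|8a|91|91|
→ t2 |c7|91|91|8a|5c|5c|c7|5f|
→ t3 |c7|91|91|8a|91|5c|8a|5f|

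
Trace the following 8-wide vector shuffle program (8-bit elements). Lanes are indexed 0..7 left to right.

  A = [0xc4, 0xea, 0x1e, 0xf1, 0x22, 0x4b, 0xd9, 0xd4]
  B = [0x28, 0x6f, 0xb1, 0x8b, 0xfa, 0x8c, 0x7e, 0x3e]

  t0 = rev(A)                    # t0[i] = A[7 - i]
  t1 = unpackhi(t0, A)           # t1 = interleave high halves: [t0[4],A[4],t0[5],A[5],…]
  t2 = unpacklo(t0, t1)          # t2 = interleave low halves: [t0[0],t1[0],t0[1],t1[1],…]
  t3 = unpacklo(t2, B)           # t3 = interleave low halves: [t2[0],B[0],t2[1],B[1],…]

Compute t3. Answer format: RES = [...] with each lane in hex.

RES = [0xd4, 0x28, 0xf1, 0x6f, 0xd9, 0xb1, 0x22, 0x8b]

t0 = [0xd4, 0xd9, 0x4b, 0x22, 0xf1, 0x1e, 0xea, 0xc4]
t1 = [0xf1, 0x22, 0x1e, 0x4b, 0xea, 0xd9, 0xc4, 0xd4]
t2 = [0xd4, 0xf1, 0xd9, 0x22, 0x4b, 0x1e, 0x22, 0x4b]
t3 = [0xd4, 0x28, 0xf1, 0x6f, 0xd9, 0xb1, 0x22, 0x8b]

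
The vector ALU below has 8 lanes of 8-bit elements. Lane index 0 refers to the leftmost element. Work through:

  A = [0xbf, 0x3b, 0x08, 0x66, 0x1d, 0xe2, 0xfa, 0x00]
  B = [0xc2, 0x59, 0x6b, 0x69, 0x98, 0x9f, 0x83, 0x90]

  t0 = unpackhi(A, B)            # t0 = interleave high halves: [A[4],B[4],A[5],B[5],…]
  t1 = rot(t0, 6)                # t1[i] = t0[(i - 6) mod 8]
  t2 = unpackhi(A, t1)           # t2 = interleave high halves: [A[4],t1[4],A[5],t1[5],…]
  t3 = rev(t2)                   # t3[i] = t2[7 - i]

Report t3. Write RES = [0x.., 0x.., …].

RES = [0x98, 0x00, 0x1d, 0xfa, 0x90, 0xe2, 0x00, 0x1d]

  t0: 1d 98 e2 9f fa 83 00 90
  t1: e2 9f fa 83 00 90 1d 98
  t2: 1d 00 e2 90 fa 1d 00 98
  t3: 98 00 1d fa 90 e2 00 1d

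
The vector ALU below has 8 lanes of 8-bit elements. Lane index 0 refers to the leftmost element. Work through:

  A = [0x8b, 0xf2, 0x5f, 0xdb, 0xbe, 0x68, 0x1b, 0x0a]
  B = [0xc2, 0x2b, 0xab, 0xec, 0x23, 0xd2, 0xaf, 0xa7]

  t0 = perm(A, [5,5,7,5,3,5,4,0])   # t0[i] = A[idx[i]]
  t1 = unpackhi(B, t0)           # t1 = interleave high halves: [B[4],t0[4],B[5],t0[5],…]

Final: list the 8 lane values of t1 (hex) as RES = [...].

RES = [0x23, 0xdb, 0xd2, 0x68, 0xaf, 0xbe, 0xa7, 0x8b]

→ t0 |68|68|0a|68|db|68|be|8b|
→ t1 |23|db|d2|68|af|be|a7|8b|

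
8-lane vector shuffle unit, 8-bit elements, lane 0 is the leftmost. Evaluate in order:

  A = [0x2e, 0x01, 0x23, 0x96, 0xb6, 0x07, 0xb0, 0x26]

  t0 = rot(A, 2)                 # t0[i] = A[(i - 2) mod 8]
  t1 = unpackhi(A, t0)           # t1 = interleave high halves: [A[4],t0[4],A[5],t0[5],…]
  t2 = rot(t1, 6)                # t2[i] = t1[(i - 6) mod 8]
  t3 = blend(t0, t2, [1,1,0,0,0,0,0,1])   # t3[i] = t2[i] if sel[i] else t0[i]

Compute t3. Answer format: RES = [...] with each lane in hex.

→ t0 |b0|26|2e|01|23|96|b6|07|
→ t1 |b6|23|07|96|b0|b6|26|07|
→ t2 |07|96|b0|b6|26|07|b6|23|
→ t3 |07|96|2e|01|23|96|b6|23|

RES = [ 0x07  0x96  0x2e  0x01  0x23  0x96  0xb6  0x23 ]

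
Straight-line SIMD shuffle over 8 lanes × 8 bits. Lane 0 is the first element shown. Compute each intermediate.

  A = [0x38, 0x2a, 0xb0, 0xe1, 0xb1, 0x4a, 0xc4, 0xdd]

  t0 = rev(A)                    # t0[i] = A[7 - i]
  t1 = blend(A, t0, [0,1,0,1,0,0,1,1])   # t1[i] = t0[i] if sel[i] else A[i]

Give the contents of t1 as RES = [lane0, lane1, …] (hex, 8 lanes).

t0 = [0xdd, 0xc4, 0x4a, 0xb1, 0xe1, 0xb0, 0x2a, 0x38]
t1 = [0x38, 0xc4, 0xb0, 0xb1, 0xb1, 0x4a, 0x2a, 0x38]

RES = [ 0x38  0xc4  0xb0  0xb1  0xb1  0x4a  0x2a  0x38 ]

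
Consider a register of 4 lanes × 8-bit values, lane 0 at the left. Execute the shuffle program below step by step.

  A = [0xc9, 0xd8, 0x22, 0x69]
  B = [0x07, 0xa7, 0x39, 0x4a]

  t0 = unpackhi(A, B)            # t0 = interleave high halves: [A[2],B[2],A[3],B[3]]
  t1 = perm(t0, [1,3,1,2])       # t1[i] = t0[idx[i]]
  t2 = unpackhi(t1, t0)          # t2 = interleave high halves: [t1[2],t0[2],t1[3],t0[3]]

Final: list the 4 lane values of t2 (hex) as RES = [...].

RES = [0x39, 0x69, 0x69, 0x4a]

t0 = [0x22, 0x39, 0x69, 0x4a]
t1 = [0x39, 0x4a, 0x39, 0x69]
t2 = [0x39, 0x69, 0x69, 0x4a]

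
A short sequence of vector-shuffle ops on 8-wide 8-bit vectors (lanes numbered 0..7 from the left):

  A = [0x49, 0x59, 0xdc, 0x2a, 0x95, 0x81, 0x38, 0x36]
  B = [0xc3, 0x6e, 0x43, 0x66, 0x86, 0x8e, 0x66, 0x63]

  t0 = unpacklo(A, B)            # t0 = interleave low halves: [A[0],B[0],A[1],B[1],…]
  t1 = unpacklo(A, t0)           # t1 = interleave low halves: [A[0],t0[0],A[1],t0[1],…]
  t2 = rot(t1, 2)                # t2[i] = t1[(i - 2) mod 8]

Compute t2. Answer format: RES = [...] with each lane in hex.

RES = [ 0x2a  0x6e  0x49  0x49  0x59  0xc3  0xdc  0x59 ]

t0 = [0x49, 0xc3, 0x59, 0x6e, 0xdc, 0x43, 0x2a, 0x66]
t1 = [0x49, 0x49, 0x59, 0xc3, 0xdc, 0x59, 0x2a, 0x6e]
t2 = [0x2a, 0x6e, 0x49, 0x49, 0x59, 0xc3, 0xdc, 0x59]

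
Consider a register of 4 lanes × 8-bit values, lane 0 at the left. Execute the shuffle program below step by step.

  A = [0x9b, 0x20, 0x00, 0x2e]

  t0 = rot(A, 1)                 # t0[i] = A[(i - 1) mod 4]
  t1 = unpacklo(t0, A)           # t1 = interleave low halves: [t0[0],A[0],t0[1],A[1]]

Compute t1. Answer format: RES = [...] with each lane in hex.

RES = [0x2e, 0x9b, 0x9b, 0x20]

t0 = [0x2e, 0x9b, 0x20, 0x00]
t1 = [0x2e, 0x9b, 0x9b, 0x20]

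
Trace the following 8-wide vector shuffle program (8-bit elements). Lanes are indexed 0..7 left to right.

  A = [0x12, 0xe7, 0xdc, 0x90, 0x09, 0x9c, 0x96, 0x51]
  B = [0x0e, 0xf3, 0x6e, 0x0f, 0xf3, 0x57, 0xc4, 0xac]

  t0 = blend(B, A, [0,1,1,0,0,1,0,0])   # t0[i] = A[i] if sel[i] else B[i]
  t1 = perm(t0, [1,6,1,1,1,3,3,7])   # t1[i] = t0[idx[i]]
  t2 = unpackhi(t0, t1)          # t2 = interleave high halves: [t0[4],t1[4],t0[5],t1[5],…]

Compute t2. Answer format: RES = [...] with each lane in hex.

  t0: 0e e7 dc 0f f3 9c c4 ac
  t1: e7 c4 e7 e7 e7 0f 0f ac
  t2: f3 e7 9c 0f c4 0f ac ac

RES = [0xf3, 0xe7, 0x9c, 0x0f, 0xc4, 0x0f, 0xac, 0xac]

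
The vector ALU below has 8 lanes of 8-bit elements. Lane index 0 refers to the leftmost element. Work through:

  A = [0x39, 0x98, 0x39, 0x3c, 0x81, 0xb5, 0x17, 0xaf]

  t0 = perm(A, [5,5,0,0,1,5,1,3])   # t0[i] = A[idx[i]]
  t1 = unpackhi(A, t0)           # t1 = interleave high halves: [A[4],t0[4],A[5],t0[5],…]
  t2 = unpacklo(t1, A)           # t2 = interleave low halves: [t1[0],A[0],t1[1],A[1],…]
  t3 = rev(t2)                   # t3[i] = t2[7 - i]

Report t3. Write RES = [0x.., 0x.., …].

RES = [0x3c, 0xb5, 0x39, 0xb5, 0x98, 0x98, 0x39, 0x81]

  t0: b5 b5 39 39 98 b5 98 3c
  t1: 81 98 b5 b5 17 98 af 3c
  t2: 81 39 98 98 b5 39 b5 3c
  t3: 3c b5 39 b5 98 98 39 81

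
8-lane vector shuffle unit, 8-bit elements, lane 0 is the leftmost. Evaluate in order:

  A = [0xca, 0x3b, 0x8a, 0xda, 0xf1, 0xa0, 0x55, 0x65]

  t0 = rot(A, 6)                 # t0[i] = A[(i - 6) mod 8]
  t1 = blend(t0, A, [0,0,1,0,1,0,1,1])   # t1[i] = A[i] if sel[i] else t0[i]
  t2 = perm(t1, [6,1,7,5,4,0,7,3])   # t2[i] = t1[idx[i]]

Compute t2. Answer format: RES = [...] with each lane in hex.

RES = [0x55, 0xda, 0x65, 0x65, 0xf1, 0x8a, 0x65, 0xa0]

  t0: 8a da f1 a0 55 65 ca 3b
  t1: 8a da 8a a0 f1 65 55 65
  t2: 55 da 65 65 f1 8a 65 a0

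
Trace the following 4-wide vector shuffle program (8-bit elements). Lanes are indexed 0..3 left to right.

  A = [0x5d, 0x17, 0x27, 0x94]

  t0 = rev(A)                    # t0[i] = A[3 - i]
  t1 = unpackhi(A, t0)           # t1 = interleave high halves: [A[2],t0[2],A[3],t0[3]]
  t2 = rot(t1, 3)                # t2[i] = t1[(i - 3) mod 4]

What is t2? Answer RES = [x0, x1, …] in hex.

RES = [ 0x17  0x94  0x5d  0x27 ]

→ t0 |94|27|17|5d|
→ t1 |27|17|94|5d|
→ t2 |17|94|5d|27|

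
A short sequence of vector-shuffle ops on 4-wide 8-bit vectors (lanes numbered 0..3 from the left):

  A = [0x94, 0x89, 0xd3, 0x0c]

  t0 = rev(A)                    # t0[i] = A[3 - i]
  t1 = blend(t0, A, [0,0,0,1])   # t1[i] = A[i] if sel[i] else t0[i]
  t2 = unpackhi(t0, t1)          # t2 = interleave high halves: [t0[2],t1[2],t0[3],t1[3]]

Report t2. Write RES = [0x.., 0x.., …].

t0 = [0x0c, 0xd3, 0x89, 0x94]
t1 = [0x0c, 0xd3, 0x89, 0x0c]
t2 = [0x89, 0x89, 0x94, 0x0c]

RES = [ 0x89  0x89  0x94  0x0c ]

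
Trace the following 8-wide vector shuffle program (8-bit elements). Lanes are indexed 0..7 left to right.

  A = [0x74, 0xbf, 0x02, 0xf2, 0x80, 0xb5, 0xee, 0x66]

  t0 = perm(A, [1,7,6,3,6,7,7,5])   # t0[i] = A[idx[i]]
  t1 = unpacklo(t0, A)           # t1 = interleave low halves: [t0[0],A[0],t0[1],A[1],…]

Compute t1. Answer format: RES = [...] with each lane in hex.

  t0: bf 66 ee f2 ee 66 66 b5
  t1: bf 74 66 bf ee 02 f2 f2

RES = [ 0xbf  0x74  0x66  0xbf  0xee  0x02  0xf2  0xf2 ]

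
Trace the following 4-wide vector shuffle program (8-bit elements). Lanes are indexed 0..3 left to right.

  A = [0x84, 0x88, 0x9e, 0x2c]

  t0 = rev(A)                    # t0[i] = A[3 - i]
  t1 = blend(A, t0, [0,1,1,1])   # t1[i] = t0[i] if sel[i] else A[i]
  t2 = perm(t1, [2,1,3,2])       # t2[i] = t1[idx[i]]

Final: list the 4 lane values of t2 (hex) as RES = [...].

t0 = [0x2c, 0x9e, 0x88, 0x84]
t1 = [0x84, 0x9e, 0x88, 0x84]
t2 = [0x88, 0x9e, 0x84, 0x88]

RES = [0x88, 0x9e, 0x84, 0x88]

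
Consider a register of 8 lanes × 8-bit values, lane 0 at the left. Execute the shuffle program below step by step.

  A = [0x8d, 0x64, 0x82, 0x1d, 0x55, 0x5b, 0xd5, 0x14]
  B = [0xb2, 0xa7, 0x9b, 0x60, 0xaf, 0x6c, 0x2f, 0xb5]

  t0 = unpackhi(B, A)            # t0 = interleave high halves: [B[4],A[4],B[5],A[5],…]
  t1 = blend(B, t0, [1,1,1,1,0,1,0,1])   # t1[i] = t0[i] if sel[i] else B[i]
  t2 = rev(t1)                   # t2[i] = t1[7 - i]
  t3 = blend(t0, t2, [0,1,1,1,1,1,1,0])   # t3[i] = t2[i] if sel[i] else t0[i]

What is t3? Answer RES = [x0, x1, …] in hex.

RES = [ 0xaf  0x2f  0xd5  0xaf  0x5b  0x6c  0x55  0x14 ]

t0 = [0xaf, 0x55, 0x6c, 0x5b, 0x2f, 0xd5, 0xb5, 0x14]
t1 = [0xaf, 0x55, 0x6c, 0x5b, 0xaf, 0xd5, 0x2f, 0x14]
t2 = [0x14, 0x2f, 0xd5, 0xaf, 0x5b, 0x6c, 0x55, 0xaf]
t3 = [0xaf, 0x2f, 0xd5, 0xaf, 0x5b, 0x6c, 0x55, 0x14]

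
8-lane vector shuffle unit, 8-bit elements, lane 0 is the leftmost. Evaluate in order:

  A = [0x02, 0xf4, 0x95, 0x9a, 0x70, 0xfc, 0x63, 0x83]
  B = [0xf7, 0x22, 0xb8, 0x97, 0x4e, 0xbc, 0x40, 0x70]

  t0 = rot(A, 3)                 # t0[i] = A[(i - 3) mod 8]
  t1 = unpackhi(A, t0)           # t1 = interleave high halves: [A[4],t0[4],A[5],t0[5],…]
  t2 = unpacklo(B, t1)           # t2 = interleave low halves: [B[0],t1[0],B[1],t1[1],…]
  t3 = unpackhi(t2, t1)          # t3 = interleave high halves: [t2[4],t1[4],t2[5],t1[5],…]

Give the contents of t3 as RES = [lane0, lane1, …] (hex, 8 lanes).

  t0: fc 63 83 02 f4 95 9a 70
  t1: 70 f4 fc 95 63 9a 83 70
  t2: f7 70 22 f4 b8 fc 97 95
  t3: b8 63 fc 9a 97 83 95 70

RES = [0xb8, 0x63, 0xfc, 0x9a, 0x97, 0x83, 0x95, 0x70]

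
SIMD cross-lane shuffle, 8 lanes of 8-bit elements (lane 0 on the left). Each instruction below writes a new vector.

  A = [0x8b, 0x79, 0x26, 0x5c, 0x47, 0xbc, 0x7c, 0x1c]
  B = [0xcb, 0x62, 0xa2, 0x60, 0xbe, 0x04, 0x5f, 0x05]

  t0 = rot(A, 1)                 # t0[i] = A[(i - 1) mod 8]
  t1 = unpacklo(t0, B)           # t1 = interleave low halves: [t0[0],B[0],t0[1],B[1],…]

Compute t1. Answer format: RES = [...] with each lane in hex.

RES = [0x1c, 0xcb, 0x8b, 0x62, 0x79, 0xa2, 0x26, 0x60]

  t0: 1c 8b 79 26 5c 47 bc 7c
  t1: 1c cb 8b 62 79 a2 26 60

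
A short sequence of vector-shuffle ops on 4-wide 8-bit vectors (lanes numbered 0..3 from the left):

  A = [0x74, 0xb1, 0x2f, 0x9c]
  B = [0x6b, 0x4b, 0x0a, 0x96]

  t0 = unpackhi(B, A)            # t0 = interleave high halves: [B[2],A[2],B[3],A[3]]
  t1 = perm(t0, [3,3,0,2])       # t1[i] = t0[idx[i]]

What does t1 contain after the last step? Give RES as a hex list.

RES = [ 0x9c  0x9c  0x0a  0x96 ]

t0 = [0x0a, 0x2f, 0x96, 0x9c]
t1 = [0x9c, 0x9c, 0x0a, 0x96]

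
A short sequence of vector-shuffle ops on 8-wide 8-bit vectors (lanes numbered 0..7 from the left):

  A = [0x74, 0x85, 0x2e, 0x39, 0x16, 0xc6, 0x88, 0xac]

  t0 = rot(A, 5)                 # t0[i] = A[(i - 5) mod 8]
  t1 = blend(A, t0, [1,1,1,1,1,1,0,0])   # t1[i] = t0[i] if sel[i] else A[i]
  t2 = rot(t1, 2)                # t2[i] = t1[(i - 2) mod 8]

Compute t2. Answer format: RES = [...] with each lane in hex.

  t0: 39 16 c6 88 ac 74 85 2e
  t1: 39 16 c6 88 ac 74 88 ac
  t2: 88 ac 39 16 c6 88 ac 74

RES = [ 0x88  0xac  0x39  0x16  0xc6  0x88  0xac  0x74 ]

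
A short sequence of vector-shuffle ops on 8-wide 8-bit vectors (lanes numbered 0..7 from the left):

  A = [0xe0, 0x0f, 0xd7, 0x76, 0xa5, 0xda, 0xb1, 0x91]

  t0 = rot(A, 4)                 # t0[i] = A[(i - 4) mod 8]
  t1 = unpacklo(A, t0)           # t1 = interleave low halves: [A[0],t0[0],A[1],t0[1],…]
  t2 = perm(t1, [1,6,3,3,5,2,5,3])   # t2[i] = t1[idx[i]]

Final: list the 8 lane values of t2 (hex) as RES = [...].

RES = [0xa5, 0x76, 0xda, 0xda, 0xb1, 0x0f, 0xb1, 0xda]

t0 = [0xa5, 0xda, 0xb1, 0x91, 0xe0, 0x0f, 0xd7, 0x76]
t1 = [0xe0, 0xa5, 0x0f, 0xda, 0xd7, 0xb1, 0x76, 0x91]
t2 = [0xa5, 0x76, 0xda, 0xda, 0xb1, 0x0f, 0xb1, 0xda]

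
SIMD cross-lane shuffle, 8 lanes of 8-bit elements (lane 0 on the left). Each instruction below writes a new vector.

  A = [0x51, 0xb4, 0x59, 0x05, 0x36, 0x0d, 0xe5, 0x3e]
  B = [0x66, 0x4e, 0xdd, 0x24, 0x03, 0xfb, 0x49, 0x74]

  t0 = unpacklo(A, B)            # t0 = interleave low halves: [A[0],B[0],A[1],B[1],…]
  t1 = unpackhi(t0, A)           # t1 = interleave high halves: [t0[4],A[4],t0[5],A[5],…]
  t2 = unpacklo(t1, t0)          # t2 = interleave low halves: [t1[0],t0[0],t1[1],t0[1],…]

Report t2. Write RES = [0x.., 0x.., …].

RES = [ 0x59  0x51  0x36  0x66  0xdd  0xb4  0x0d  0x4e ]

  t0: 51 66 b4 4e 59 dd 05 24
  t1: 59 36 dd 0d 05 e5 24 3e
  t2: 59 51 36 66 dd b4 0d 4e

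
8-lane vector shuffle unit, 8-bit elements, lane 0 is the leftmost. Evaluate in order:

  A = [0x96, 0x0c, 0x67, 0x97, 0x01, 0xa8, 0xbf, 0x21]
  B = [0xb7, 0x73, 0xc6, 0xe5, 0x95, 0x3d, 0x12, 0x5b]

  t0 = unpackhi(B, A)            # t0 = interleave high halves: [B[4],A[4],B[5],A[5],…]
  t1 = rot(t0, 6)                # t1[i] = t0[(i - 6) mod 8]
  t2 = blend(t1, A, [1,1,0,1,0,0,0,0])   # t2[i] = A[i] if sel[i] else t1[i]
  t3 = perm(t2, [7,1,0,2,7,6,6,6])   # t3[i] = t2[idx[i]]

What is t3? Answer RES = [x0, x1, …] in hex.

RES = [0x01, 0x0c, 0x96, 0x12, 0x01, 0x95, 0x95, 0x95]

t0 = [0x95, 0x01, 0x3d, 0xa8, 0x12, 0xbf, 0x5b, 0x21]
t1 = [0x3d, 0xa8, 0x12, 0xbf, 0x5b, 0x21, 0x95, 0x01]
t2 = [0x96, 0x0c, 0x12, 0x97, 0x5b, 0x21, 0x95, 0x01]
t3 = [0x01, 0x0c, 0x96, 0x12, 0x01, 0x95, 0x95, 0x95]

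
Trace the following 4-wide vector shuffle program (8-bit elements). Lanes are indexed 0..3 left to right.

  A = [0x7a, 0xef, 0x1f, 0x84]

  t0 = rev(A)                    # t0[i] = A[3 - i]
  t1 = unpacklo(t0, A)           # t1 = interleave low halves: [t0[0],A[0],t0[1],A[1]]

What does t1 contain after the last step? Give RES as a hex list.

RES = [ 0x84  0x7a  0x1f  0xef ]

  t0: 84 1f ef 7a
  t1: 84 7a 1f ef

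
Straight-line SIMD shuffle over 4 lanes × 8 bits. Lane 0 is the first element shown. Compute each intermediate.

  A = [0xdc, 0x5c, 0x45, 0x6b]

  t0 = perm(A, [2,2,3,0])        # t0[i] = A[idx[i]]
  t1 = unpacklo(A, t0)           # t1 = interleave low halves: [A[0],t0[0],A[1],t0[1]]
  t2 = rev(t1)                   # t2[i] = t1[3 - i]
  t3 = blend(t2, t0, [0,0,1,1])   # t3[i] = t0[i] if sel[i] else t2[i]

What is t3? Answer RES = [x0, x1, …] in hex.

RES = [0x45, 0x5c, 0x6b, 0xdc]

→ t0 |45|45|6b|dc|
→ t1 |dc|45|5c|45|
→ t2 |45|5c|45|dc|
→ t3 |45|5c|6b|dc|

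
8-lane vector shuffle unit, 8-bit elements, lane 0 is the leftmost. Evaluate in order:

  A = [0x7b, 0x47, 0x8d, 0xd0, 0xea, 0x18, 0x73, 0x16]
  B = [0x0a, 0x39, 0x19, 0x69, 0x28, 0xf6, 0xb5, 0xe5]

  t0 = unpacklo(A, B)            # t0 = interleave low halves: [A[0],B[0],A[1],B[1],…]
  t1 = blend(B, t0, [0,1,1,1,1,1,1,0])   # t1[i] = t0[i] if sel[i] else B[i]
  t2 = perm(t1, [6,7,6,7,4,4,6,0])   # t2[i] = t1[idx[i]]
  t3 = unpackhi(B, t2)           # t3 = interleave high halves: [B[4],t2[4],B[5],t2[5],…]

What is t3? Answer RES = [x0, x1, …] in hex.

RES = [0x28, 0x8d, 0xf6, 0x8d, 0xb5, 0xd0, 0xe5, 0x0a]

  t0: 7b 0a 47 39 8d 19 d0 69
  t1: 0a 0a 47 39 8d 19 d0 e5
  t2: d0 e5 d0 e5 8d 8d d0 0a
  t3: 28 8d f6 8d b5 d0 e5 0a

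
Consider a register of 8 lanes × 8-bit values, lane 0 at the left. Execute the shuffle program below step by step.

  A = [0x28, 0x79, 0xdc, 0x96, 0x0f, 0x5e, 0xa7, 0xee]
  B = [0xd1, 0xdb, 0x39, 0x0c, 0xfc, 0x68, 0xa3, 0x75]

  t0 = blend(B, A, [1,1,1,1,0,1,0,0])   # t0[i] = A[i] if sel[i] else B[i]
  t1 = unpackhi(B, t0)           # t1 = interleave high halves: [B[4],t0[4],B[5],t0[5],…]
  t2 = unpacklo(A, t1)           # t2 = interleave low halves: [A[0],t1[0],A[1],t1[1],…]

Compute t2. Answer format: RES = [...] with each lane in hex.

→ t0 |28|79|dc|96|fc|5e|a3|75|
→ t1 |fc|fc|68|5e|a3|a3|75|75|
→ t2 |28|fc|79|fc|dc|68|96|5e|

RES = [0x28, 0xfc, 0x79, 0xfc, 0xdc, 0x68, 0x96, 0x5e]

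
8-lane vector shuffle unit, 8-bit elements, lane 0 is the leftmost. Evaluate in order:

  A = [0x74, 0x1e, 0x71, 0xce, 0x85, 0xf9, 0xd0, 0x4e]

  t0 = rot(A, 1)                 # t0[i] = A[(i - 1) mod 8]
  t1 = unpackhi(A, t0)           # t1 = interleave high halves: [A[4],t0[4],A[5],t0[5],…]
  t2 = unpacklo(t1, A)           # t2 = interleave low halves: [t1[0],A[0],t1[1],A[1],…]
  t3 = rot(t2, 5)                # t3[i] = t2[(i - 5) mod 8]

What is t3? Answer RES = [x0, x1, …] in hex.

  t0: 4e 74 1e 71 ce 85 f9 d0
  t1: 85 ce f9 85 d0 f9 4e d0
  t2: 85 74 ce 1e f9 71 85 ce
  t3: 1e f9 71 85 ce 85 74 ce

RES = [0x1e, 0xf9, 0x71, 0x85, 0xce, 0x85, 0x74, 0xce]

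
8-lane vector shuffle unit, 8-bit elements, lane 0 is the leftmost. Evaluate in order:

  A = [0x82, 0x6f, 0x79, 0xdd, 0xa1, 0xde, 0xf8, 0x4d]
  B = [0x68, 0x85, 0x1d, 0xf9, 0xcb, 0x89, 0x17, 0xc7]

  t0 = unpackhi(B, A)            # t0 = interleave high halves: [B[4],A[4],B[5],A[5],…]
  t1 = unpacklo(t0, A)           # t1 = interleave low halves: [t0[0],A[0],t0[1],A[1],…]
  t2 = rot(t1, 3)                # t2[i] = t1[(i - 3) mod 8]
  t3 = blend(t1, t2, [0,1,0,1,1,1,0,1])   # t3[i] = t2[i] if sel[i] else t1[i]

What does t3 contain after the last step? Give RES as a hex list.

RES = [ 0xcb  0xde  0xa1  0xcb  0x82  0xa1  0xde  0x89 ]

  t0: cb a1 89 de 17 f8 c7 4d
  t1: cb 82 a1 6f 89 79 de dd
  t2: 79 de dd cb 82 a1 6f 89
  t3: cb de a1 cb 82 a1 de 89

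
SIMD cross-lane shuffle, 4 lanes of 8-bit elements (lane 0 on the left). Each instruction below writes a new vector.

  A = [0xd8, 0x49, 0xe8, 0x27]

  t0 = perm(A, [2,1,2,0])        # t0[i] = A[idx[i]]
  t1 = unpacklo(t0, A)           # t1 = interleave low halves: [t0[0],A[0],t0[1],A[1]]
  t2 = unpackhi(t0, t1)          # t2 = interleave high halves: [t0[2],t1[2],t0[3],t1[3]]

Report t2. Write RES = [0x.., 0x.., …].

RES = [ 0xe8  0x49  0xd8  0x49 ]

t0 = [0xe8, 0x49, 0xe8, 0xd8]
t1 = [0xe8, 0xd8, 0x49, 0x49]
t2 = [0xe8, 0x49, 0xd8, 0x49]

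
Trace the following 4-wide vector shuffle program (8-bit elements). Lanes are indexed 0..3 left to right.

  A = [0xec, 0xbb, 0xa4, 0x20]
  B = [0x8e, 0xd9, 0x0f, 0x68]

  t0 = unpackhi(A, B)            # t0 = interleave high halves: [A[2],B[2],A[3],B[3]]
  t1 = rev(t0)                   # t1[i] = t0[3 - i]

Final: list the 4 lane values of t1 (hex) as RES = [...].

t0 = [0xa4, 0x0f, 0x20, 0x68]
t1 = [0x68, 0x20, 0x0f, 0xa4]

RES = [0x68, 0x20, 0x0f, 0xa4]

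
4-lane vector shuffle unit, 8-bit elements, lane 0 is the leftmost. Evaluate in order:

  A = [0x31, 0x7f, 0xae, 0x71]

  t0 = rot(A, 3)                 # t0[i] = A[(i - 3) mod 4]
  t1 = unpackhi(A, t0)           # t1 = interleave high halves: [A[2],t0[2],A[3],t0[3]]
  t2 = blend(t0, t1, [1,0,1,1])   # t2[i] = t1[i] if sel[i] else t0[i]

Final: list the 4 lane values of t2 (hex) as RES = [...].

t0 = [0x7f, 0xae, 0x71, 0x31]
t1 = [0xae, 0x71, 0x71, 0x31]
t2 = [0xae, 0xae, 0x71, 0x31]

RES = [ 0xae  0xae  0x71  0x31 ]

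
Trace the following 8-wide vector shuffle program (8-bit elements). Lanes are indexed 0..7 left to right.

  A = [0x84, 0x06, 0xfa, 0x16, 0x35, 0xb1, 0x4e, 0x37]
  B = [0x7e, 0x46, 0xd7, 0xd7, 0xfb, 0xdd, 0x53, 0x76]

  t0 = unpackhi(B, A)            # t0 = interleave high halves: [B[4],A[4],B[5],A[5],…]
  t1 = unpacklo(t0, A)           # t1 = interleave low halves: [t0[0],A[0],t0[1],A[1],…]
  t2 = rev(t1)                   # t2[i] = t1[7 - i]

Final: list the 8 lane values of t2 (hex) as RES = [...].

RES = [0x16, 0xb1, 0xfa, 0xdd, 0x06, 0x35, 0x84, 0xfb]

  t0: fb 35 dd b1 53 4e 76 37
  t1: fb 84 35 06 dd fa b1 16
  t2: 16 b1 fa dd 06 35 84 fb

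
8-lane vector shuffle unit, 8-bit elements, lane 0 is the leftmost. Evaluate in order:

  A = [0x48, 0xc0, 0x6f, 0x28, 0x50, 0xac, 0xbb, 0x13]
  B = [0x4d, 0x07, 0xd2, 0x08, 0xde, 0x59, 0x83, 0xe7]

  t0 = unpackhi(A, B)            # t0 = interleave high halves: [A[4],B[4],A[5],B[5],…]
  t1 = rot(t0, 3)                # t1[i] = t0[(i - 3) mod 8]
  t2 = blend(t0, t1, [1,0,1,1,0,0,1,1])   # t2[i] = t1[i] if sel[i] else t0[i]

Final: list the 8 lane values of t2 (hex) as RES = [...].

RES = [ 0x83  0xde  0xe7  0x50  0xbb  0x83  0x59  0xbb ]

t0 = [0x50, 0xde, 0xac, 0x59, 0xbb, 0x83, 0x13, 0xe7]
t1 = [0x83, 0x13, 0xe7, 0x50, 0xde, 0xac, 0x59, 0xbb]
t2 = [0x83, 0xde, 0xe7, 0x50, 0xbb, 0x83, 0x59, 0xbb]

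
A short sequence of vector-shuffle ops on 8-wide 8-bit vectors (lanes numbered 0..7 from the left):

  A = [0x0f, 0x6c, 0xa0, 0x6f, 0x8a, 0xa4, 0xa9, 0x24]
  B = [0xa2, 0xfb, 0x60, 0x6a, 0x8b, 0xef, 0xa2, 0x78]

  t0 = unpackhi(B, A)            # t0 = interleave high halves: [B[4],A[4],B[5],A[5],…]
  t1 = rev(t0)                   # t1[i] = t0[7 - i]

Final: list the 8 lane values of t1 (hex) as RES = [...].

t0 = [0x8b, 0x8a, 0xef, 0xa4, 0xa2, 0xa9, 0x78, 0x24]
t1 = [0x24, 0x78, 0xa9, 0xa2, 0xa4, 0xef, 0x8a, 0x8b]

RES = [ 0x24  0x78  0xa9  0xa2  0xa4  0xef  0x8a  0x8b ]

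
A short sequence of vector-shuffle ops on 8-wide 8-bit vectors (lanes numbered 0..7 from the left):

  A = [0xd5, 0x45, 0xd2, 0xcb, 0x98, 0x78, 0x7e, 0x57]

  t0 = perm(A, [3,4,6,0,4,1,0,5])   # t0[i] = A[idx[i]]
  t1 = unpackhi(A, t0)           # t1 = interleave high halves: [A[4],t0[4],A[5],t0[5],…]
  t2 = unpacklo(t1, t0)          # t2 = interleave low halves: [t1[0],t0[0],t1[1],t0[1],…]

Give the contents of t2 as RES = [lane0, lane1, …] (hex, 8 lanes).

RES = [0x98, 0xcb, 0x98, 0x98, 0x78, 0x7e, 0x45, 0xd5]

  t0: cb 98 7e d5 98 45 d5 78
  t1: 98 98 78 45 7e d5 57 78
  t2: 98 cb 98 98 78 7e 45 d5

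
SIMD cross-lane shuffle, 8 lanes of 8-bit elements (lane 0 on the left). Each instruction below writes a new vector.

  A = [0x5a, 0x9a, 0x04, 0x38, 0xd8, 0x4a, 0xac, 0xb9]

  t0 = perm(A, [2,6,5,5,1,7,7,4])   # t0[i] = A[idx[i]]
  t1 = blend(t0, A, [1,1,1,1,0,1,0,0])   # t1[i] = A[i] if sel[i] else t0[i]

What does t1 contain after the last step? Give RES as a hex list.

RES = [0x5a, 0x9a, 0x04, 0x38, 0x9a, 0x4a, 0xb9, 0xd8]

t0 = [0x04, 0xac, 0x4a, 0x4a, 0x9a, 0xb9, 0xb9, 0xd8]
t1 = [0x5a, 0x9a, 0x04, 0x38, 0x9a, 0x4a, 0xb9, 0xd8]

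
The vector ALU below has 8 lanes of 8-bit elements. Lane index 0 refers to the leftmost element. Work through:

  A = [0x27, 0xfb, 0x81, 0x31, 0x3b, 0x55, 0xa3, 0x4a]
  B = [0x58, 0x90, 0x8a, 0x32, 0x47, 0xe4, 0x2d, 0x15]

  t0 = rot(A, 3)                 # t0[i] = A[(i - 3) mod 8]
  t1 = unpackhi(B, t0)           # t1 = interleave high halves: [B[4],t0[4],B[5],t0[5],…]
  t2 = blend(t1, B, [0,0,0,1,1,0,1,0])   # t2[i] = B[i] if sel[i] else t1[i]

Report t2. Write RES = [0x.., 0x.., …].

RES = [ 0x47  0xfb  0xe4  0x32  0x47  0x31  0x2d  0x3b ]

  t0: 55 a3 4a 27 fb 81 31 3b
  t1: 47 fb e4 81 2d 31 15 3b
  t2: 47 fb e4 32 47 31 2d 3b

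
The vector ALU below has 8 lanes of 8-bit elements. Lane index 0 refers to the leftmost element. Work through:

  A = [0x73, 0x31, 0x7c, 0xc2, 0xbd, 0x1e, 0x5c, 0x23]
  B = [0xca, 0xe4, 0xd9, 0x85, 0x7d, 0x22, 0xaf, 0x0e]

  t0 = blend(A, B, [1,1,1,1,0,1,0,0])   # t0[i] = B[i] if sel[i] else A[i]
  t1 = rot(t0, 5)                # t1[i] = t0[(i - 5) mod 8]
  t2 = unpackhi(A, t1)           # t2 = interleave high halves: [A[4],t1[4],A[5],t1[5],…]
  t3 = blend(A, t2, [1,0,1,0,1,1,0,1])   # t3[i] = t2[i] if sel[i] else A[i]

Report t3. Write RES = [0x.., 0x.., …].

RES = [0xbd, 0x31, 0x1e, 0xc2, 0x5c, 0xe4, 0x5c, 0xd9]

t0 = [0xca, 0xe4, 0xd9, 0x85, 0xbd, 0x22, 0x5c, 0x23]
t1 = [0x85, 0xbd, 0x22, 0x5c, 0x23, 0xca, 0xe4, 0xd9]
t2 = [0xbd, 0x23, 0x1e, 0xca, 0x5c, 0xe4, 0x23, 0xd9]
t3 = [0xbd, 0x31, 0x1e, 0xc2, 0x5c, 0xe4, 0x5c, 0xd9]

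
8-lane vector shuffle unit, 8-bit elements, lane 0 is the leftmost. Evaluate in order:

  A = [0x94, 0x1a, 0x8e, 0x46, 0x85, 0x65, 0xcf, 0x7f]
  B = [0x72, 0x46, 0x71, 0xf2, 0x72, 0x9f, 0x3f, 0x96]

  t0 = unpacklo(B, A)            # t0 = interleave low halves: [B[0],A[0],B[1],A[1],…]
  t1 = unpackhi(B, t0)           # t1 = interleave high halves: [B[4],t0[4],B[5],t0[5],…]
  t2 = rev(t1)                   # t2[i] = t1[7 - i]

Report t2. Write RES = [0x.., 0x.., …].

  t0: 72 94 46 1a 71 8e f2 46
  t1: 72 71 9f 8e 3f f2 96 46
  t2: 46 96 f2 3f 8e 9f 71 72

RES = [0x46, 0x96, 0xf2, 0x3f, 0x8e, 0x9f, 0x71, 0x72]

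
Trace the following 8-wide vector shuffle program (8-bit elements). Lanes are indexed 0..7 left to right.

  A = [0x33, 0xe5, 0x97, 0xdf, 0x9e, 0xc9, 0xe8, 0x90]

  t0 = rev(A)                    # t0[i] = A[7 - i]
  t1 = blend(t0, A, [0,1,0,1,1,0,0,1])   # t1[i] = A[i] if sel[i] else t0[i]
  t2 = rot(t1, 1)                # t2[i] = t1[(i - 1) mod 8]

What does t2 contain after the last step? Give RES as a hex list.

RES = [ 0x90  0x90  0xe5  0xc9  0xdf  0x9e  0x97  0xe5 ]

t0 = [0x90, 0xe8, 0xc9, 0x9e, 0xdf, 0x97, 0xe5, 0x33]
t1 = [0x90, 0xe5, 0xc9, 0xdf, 0x9e, 0x97, 0xe5, 0x90]
t2 = [0x90, 0x90, 0xe5, 0xc9, 0xdf, 0x9e, 0x97, 0xe5]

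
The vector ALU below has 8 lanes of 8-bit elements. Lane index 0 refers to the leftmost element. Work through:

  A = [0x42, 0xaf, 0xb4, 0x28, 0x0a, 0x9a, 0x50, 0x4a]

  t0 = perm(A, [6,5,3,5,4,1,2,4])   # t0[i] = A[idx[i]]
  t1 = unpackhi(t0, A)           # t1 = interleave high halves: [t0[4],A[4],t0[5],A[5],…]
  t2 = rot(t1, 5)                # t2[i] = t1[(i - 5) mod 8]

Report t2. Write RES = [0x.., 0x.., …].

→ t0 |50|9a|28|9a|0a|af|b4|0a|
→ t1 |0a|0a|af|9a|b4|50|0a|4a|
→ t2 |9a|b4|50|0a|4a|0a|0a|af|

RES = [0x9a, 0xb4, 0x50, 0x0a, 0x4a, 0x0a, 0x0a, 0xaf]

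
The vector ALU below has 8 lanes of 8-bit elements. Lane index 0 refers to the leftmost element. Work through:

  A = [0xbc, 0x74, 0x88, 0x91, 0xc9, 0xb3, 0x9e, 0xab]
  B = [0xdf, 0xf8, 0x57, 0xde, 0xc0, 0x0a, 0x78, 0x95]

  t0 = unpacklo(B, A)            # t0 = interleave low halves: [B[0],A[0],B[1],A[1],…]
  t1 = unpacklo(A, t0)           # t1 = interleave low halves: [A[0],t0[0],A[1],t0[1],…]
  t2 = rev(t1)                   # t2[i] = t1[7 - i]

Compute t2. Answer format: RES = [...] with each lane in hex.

t0 = [0xdf, 0xbc, 0xf8, 0x74, 0x57, 0x88, 0xde, 0x91]
t1 = [0xbc, 0xdf, 0x74, 0xbc, 0x88, 0xf8, 0x91, 0x74]
t2 = [0x74, 0x91, 0xf8, 0x88, 0xbc, 0x74, 0xdf, 0xbc]

RES = [ 0x74  0x91  0xf8  0x88  0xbc  0x74  0xdf  0xbc ]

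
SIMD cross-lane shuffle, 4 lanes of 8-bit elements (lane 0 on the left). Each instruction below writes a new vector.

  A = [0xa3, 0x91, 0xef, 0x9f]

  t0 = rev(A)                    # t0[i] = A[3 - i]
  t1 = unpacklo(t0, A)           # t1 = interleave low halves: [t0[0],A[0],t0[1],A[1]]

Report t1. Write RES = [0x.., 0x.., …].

t0 = [0x9f, 0xef, 0x91, 0xa3]
t1 = [0x9f, 0xa3, 0xef, 0x91]

RES = [0x9f, 0xa3, 0xef, 0x91]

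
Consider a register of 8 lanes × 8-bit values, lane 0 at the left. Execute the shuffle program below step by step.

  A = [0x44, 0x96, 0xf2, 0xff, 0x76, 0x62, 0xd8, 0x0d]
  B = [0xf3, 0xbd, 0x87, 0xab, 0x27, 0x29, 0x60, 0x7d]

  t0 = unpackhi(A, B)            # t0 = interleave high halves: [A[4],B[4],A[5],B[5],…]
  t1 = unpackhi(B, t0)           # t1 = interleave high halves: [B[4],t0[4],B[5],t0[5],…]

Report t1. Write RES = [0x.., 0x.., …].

  t0: 76 27 62 29 d8 60 0d 7d
  t1: 27 d8 29 60 60 0d 7d 7d

RES = [0x27, 0xd8, 0x29, 0x60, 0x60, 0x0d, 0x7d, 0x7d]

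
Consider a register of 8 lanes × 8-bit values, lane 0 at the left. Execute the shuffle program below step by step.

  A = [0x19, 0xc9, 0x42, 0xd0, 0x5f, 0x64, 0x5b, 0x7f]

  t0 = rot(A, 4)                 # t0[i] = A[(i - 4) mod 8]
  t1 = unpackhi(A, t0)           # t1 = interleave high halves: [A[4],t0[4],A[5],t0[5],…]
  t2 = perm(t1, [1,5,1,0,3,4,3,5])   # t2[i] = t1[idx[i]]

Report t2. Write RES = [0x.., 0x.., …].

t0 = [0x5f, 0x64, 0x5b, 0x7f, 0x19, 0xc9, 0x42, 0xd0]
t1 = [0x5f, 0x19, 0x64, 0xc9, 0x5b, 0x42, 0x7f, 0xd0]
t2 = [0x19, 0x42, 0x19, 0x5f, 0xc9, 0x5b, 0xc9, 0x42]

RES = [0x19, 0x42, 0x19, 0x5f, 0xc9, 0x5b, 0xc9, 0x42]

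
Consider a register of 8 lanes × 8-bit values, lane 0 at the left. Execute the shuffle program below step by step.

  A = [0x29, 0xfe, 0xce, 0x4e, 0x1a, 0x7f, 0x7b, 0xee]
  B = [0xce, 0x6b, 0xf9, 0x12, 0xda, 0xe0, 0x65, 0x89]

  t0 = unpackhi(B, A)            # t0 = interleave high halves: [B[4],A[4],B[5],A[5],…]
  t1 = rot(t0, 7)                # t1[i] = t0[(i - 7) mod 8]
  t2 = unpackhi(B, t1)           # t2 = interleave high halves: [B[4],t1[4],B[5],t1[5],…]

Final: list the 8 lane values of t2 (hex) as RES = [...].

  t0: da 1a e0 7f 65 7b 89 ee
  t1: 1a e0 7f 65 7b 89 ee da
  t2: da 7b e0 89 65 ee 89 da

RES = [ 0xda  0x7b  0xe0  0x89  0x65  0xee  0x89  0xda ]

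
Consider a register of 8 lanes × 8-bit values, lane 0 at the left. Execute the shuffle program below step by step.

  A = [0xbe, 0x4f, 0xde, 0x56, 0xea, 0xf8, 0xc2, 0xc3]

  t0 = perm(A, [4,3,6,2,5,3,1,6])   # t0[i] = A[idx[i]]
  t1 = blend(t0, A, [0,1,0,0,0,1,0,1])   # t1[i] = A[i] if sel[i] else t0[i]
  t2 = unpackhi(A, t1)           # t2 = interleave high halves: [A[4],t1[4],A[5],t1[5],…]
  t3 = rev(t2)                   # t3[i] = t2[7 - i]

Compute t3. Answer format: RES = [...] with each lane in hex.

  t0: ea 56 c2 de f8 56 4f c2
  t1: ea 4f c2 de f8 f8 4f c3
  t2: ea f8 f8 f8 c2 4f c3 c3
  t3: c3 c3 4f c2 f8 f8 f8 ea

RES = [ 0xc3  0xc3  0x4f  0xc2  0xf8  0xf8  0xf8  0xea ]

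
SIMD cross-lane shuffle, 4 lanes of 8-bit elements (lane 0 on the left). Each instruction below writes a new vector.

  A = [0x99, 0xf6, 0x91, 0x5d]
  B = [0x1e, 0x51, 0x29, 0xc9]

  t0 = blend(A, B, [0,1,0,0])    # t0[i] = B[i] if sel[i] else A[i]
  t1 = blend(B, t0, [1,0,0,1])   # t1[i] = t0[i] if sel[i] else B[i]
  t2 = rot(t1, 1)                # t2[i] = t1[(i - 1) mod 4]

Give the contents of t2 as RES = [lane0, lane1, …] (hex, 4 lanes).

→ t0 |99|51|91|5d|
→ t1 |99|51|29|5d|
→ t2 |5d|99|51|29|

RES = [ 0x5d  0x99  0x51  0x29 ]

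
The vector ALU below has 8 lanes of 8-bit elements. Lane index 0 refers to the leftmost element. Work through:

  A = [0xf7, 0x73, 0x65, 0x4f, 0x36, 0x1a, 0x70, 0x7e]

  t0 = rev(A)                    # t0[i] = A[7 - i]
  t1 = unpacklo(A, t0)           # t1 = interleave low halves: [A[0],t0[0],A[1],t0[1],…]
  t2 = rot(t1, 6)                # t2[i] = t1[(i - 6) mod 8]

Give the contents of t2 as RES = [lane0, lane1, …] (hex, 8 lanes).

→ t0 |7e|70|1a|36|4f|65|73|f7|
→ t1 |f7|7e|73|70|65|1a|4f|36|
→ t2 |73|70|65|1a|4f|36|f7|7e|

RES = [ 0x73  0x70  0x65  0x1a  0x4f  0x36  0xf7  0x7e ]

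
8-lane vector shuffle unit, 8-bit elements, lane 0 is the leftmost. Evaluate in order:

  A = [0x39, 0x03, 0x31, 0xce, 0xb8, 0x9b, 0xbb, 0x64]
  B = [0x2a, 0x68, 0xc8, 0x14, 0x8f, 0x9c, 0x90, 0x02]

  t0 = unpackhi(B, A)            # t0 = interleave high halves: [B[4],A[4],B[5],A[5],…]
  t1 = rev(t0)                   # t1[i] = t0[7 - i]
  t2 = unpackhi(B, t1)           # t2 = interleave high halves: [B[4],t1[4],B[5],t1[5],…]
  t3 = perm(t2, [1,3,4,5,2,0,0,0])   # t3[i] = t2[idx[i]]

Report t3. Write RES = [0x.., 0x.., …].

RES = [0x9b, 0x9c, 0x90, 0xb8, 0x9c, 0x8f, 0x8f, 0x8f]

  t0: 8f b8 9c 9b 90 bb 02 64
  t1: 64 02 bb 90 9b 9c b8 8f
  t2: 8f 9b 9c 9c 90 b8 02 8f
  t3: 9b 9c 90 b8 9c 8f 8f 8f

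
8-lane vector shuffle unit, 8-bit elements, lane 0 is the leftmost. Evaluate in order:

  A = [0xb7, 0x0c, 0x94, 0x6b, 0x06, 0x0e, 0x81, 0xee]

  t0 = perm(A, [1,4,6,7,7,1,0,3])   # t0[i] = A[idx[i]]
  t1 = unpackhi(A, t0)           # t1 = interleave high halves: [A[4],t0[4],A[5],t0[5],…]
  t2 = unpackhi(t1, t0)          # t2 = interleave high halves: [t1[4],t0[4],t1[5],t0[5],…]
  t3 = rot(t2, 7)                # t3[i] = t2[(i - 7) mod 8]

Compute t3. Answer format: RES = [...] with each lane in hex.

RES = [0xee, 0xb7, 0x0c, 0xee, 0xb7, 0x6b, 0x6b, 0x81]

  t0: 0c 06 81 ee ee 0c b7 6b
  t1: 06 ee 0e 0c 81 b7 ee 6b
  t2: 81 ee b7 0c ee b7 6b 6b
  t3: ee b7 0c ee b7 6b 6b 81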